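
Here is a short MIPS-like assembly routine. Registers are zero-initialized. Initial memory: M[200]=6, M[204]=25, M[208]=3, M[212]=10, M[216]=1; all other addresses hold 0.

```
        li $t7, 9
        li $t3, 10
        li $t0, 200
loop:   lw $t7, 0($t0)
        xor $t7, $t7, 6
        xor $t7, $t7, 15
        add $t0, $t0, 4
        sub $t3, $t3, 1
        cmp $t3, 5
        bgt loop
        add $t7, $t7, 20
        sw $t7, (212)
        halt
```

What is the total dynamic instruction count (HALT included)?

after li $t7, 9: $t7=9
after li $t3, 10: $t3=10
after li $t0, 200: $t0=200
after lw $t7, 0($t0): $t7=M[200]=6
after xor $t7, $t7, 6: $t7=6^6=0
after xor $t7, $t7, 15: $t7=0^15=15
after add $t0, $t0, 4: $t0=200+4=204
after sub $t3, $t3, 1: $t3=10-1=9
cmp $t3, 5  (cmp 9,5)
bgt loop: taken
after lw $t7, 0($t0): $t7=M[204]=25
after xor $t7, $t7, 6: $t7=25^6=31
after xor $t7, $t7, 15: $t7=31^15=16
after add $t0, $t0, 4: $t0=204+4=208
after sub $t3, $t3, 1: $t3=9-1=8
cmp $t3, 5  (cmp 8,5)
bgt loop: taken
after lw $t7, 0($t0): $t7=M[208]=3
after xor $t7, $t7, 6: $t7=3^6=5
after xor $t7, $t7, 15: $t7=5^15=10
after add $t0, $t0, 4: $t0=208+4=212
after sub $t3, $t3, 1: $t3=8-1=7
cmp $t3, 5  (cmp 7,5)
bgt loop: taken
after lw $t7, 0($t0): $t7=M[212]=10
after xor $t7, $t7, 6: $t7=10^6=12
after xor $t7, $t7, 15: $t7=12^15=3
after add $t0, $t0, 4: $t0=212+4=216
after sub $t3, $t3, 1: $t3=7-1=6
cmp $t3, 5  (cmp 6,5)
bgt loop: taken
after lw $t7, 0($t0): $t7=M[216]=1
after xor $t7, $t7, 6: $t7=1^6=7
after xor $t7, $t7, 15: $t7=7^15=8
after add $t0, $t0, 4: $t0=216+4=220
after sub $t3, $t3, 1: $t3=6-1=5
cmp $t3, 5  (cmp 5,5)
bgt loop: not taken
after add $t7, $t7, 20: $t7=8+20=28
sw $t7, (212) → M[212]=28
halt.
Total executed instructions: 41.

41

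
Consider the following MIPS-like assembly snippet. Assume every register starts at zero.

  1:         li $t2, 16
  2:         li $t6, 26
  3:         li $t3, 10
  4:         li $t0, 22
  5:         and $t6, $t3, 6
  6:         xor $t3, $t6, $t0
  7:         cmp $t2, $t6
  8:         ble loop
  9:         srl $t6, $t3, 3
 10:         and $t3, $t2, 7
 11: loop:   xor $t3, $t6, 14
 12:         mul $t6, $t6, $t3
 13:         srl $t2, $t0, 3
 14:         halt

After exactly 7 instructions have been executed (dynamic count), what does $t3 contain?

20

after li $t2, 16: $t2=16
after li $t6, 26: $t6=26
after li $t3, 10: $t3=10
after li $t0, 22: $t0=22
after and $t6, $t3, 6: $t6=10&6=2
after xor $t3, $t6, $t0: $t3=2^22=20
cmp $t2, $t6  (cmp 16,2)
After step 7: $t3 = 20.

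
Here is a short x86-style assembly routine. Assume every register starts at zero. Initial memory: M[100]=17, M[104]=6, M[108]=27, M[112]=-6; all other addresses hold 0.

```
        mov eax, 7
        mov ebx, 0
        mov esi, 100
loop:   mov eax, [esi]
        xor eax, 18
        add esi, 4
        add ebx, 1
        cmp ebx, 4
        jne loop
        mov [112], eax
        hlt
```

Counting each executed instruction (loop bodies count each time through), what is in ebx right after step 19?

3

after mov eax, 7: eax=7
after mov ebx, 0: ebx=0
after mov esi, 100: esi=100
after mov eax, [esi]: eax=M[100]=17
after xor eax, 18: eax=17^18=3
after add esi, 4: esi=100+4=104
after add ebx, 1: ebx=0+1=1
cmp ebx, 4  (cmp 1,4)
jne loop: taken
after mov eax, [esi]: eax=M[104]=6
after xor eax, 18: eax=6^18=20
after add esi, 4: esi=104+4=108
after add ebx, 1: ebx=1+1=2
cmp ebx, 4  (cmp 2,4)
jne loop: taken
after mov eax, [esi]: eax=M[108]=27
after xor eax, 18: eax=27^18=9
after add esi, 4: esi=108+4=112
after add ebx, 1: ebx=2+1=3
After step 19: ebx = 3.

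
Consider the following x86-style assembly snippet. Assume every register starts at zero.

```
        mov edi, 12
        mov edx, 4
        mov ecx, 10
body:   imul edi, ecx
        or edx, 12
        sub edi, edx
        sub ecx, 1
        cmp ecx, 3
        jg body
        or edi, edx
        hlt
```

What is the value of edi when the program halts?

6439388

edi=12
edx=4
ecx=10
edi=12*10=120
edx=4|12=12
edi=120-12=108
ecx=10-1=9
cmp ecx, 3  (cmp 9,3)
jg body: taken
edi=108*9=972
edx=12|12=12
edi=972-12=960
ecx=9-1=8
cmp ecx, 3  (cmp 8,3)
jg body: taken
edi=960*8=7680
edx=12|12=12
edi=7680-12=7668
ecx=8-1=7
cmp ecx, 3  (cmp 7,3)
jg body: taken
edi=7668*7=53676
edx=12|12=12
edi=53676-12=53664
ecx=7-1=6
cmp ecx, 3  (cmp 6,3)
jg body: taken
edi=53664*6=321984
edx=12|12=12
edi=321984-12=321972
ecx=6-1=5
cmp ecx, 3  (cmp 5,3)
jg body: taken
edi=321972*5=1609860
edx=12|12=12
edi=1609860-12=1609848
ecx=5-1=4
cmp ecx, 3  (cmp 4,3)
jg body: taken
edi=1609848*4=6439392
edx=12|12=12
edi=6439392-12=6439380
ecx=4-1=3
cmp ecx, 3  (cmp 3,3)
jg body: not taken
edi=6439380|12=6439388
halt.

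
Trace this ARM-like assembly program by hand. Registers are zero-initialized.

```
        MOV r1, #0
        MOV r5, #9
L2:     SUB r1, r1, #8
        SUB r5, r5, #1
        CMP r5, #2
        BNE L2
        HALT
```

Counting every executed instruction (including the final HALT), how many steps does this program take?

MOV r1, #0 → r1=0
MOV r5, #9 → r5=9
SUB r1, r1, #8 → r1=0-8=-8
SUB r5, r5, #1 → r5=9-1=8
CMP r5, #2  (cmp 8,2)
BNE L2: taken
SUB r1, r1, #8 → r1=(-8)-8=-16
SUB r5, r5, #1 → r5=8-1=7
CMP r5, #2  (cmp 7,2)
BNE L2: taken
SUB r1, r1, #8 → r1=(-16)-8=-24
SUB r5, r5, #1 → r5=7-1=6
CMP r5, #2  (cmp 6,2)
BNE L2: taken
SUB r1, r1, #8 → r1=(-24)-8=-32
SUB r5, r5, #1 → r5=6-1=5
CMP r5, #2  (cmp 5,2)
BNE L2: taken
SUB r1, r1, #8 → r1=(-32)-8=-40
SUB r5, r5, #1 → r5=5-1=4
CMP r5, #2  (cmp 4,2)
BNE L2: taken
SUB r1, r1, #8 → r1=(-40)-8=-48
SUB r5, r5, #1 → r5=4-1=3
CMP r5, #2  (cmp 3,2)
BNE L2: taken
SUB r1, r1, #8 → r1=(-48)-8=-56
SUB r5, r5, #1 → r5=3-1=2
CMP r5, #2  (cmp 2,2)
BNE L2: not taken
halt.
Total executed instructions: 31.

31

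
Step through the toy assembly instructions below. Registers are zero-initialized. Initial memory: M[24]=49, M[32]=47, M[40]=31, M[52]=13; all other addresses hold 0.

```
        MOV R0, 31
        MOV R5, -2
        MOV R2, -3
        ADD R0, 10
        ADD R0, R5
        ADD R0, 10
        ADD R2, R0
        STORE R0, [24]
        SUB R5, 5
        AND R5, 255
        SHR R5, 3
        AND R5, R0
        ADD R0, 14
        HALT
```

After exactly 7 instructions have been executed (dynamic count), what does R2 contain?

46

MOV R0, 31 → R0=31
MOV R5, -2 → R5=-2
MOV R2, -3 → R2=-3
ADD R0, 10 → R0=31+10=41
ADD R0, R5 → R0=41+(-2)=39
ADD R0, 10 → R0=39+10=49
ADD R2, R0 → R2=(-3)+49=46
After step 7: R2 = 46.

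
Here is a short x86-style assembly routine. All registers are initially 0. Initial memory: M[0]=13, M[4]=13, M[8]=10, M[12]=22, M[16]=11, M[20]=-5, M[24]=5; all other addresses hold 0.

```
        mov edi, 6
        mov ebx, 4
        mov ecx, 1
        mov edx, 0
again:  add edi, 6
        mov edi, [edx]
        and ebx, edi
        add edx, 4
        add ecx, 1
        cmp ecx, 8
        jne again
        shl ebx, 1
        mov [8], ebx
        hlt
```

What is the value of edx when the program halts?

after mov edi, 6: edi=6
after mov ebx, 4: ebx=4
after mov ecx, 1: ecx=1
after mov edx, 0: edx=0
after add edi, 6: edi=6+6=12
after mov edi, [edx]: edi=M[0]=13
after and ebx, edi: ebx=4&13=4
after add edx, 4: edx=0+4=4
after add ecx, 1: ecx=1+1=2
cmp ecx, 8  (cmp 2,8)
jne again: taken
after add edi, 6: edi=13+6=19
after mov edi, [edx]: edi=M[4]=13
after and ebx, edi: ebx=4&13=4
after add edx, 4: edx=4+4=8
after add ecx, 1: ecx=2+1=3
cmp ecx, 8  (cmp 3,8)
jne again: taken
after add edi, 6: edi=13+6=19
after mov edi, [edx]: edi=M[8]=10
after and ebx, edi: ebx=4&10=0
after add edx, 4: edx=8+4=12
after add ecx, 1: ecx=3+1=4
cmp ecx, 8  (cmp 4,8)
jne again: taken
after add edi, 6: edi=10+6=16
after mov edi, [edx]: edi=M[12]=22
after and ebx, edi: ebx=0&22=0
after add edx, 4: edx=12+4=16
after add ecx, 1: ecx=4+1=5
cmp ecx, 8  (cmp 5,8)
jne again: taken
after add edi, 6: edi=22+6=28
after mov edi, [edx]: edi=M[16]=11
after and ebx, edi: ebx=0&11=0
after add edx, 4: edx=16+4=20
after add ecx, 1: ecx=5+1=6
cmp ecx, 8  (cmp 6,8)
jne again: taken
after add edi, 6: edi=11+6=17
after mov edi, [edx]: edi=M[20]=-5
after and ebx, edi: ebx=0&(-5)=0
after add edx, 4: edx=20+4=24
after add ecx, 1: ecx=6+1=7
cmp ecx, 8  (cmp 7,8)
jne again: taken
after add edi, 6: edi=(-5)+6=1
after mov edi, [edx]: edi=M[24]=5
after and ebx, edi: ebx=0&5=0
after add edx, 4: edx=24+4=28
after add ecx, 1: ecx=7+1=8
cmp ecx, 8  (cmp 8,8)
jne again: not taken
after shl ebx, 1: ebx=0<<1=0
mov [8], ebx → M[8]=0
halt.

28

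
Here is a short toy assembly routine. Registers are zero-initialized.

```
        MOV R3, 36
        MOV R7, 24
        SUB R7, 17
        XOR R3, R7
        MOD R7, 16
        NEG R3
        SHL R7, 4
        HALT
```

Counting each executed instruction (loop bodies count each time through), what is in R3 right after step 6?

-35

R3=36
R7=24
R7=24-17=7
R3=36^7=35
R7=7%16=7
R3=-(35)=-35
After step 6: R3 = -35.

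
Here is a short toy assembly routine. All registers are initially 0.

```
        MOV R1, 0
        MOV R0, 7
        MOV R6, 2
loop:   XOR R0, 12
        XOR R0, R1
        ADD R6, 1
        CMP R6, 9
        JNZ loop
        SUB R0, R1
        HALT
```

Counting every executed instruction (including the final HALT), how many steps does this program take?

40

after MOV R1, 0: R1=0
after MOV R0, 7: R0=7
after MOV R6, 2: R6=2
after XOR R0, 12: R0=7^12=11
after XOR R0, R1: R0=11^0=11
after ADD R6, 1: R6=2+1=3
CMP R6, 9  (cmp 3,9)
JNZ loop: taken
after XOR R0, 12: R0=11^12=7
after XOR R0, R1: R0=7^0=7
after ADD R6, 1: R6=3+1=4
CMP R6, 9  (cmp 4,9)
JNZ loop: taken
after XOR R0, 12: R0=7^12=11
after XOR R0, R1: R0=11^0=11
after ADD R6, 1: R6=4+1=5
CMP R6, 9  (cmp 5,9)
JNZ loop: taken
after XOR R0, 12: R0=11^12=7
after XOR R0, R1: R0=7^0=7
after ADD R6, 1: R6=5+1=6
CMP R6, 9  (cmp 6,9)
JNZ loop: taken
after XOR R0, 12: R0=7^12=11
after XOR R0, R1: R0=11^0=11
after ADD R6, 1: R6=6+1=7
CMP R6, 9  (cmp 7,9)
JNZ loop: taken
after XOR R0, 12: R0=11^12=7
after XOR R0, R1: R0=7^0=7
after ADD R6, 1: R6=7+1=8
CMP R6, 9  (cmp 8,9)
JNZ loop: taken
after XOR R0, 12: R0=7^12=11
after XOR R0, R1: R0=11^0=11
after ADD R6, 1: R6=8+1=9
CMP R6, 9  (cmp 9,9)
JNZ loop: not taken
after SUB R0, R1: R0=11-0=11
halt.
Total executed instructions: 40.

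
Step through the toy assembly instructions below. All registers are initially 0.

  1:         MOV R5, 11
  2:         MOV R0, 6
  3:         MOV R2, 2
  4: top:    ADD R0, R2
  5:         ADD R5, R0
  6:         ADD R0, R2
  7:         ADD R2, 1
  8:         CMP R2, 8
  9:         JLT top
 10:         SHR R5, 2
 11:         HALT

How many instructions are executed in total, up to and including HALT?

MOV R5, 11 → R5=11
MOV R0, 6 → R0=6
MOV R2, 2 → R2=2
ADD R0, R2 → R0=6+2=8
ADD R5, R0 → R5=11+8=19
ADD R0, R2 → R0=8+2=10
ADD R2, 1 → R2=2+1=3
CMP R2, 8  (cmp 3,8)
JLT top: taken
ADD R0, R2 → R0=10+3=13
ADD R5, R0 → R5=19+13=32
ADD R0, R2 → R0=13+3=16
ADD R2, 1 → R2=3+1=4
CMP R2, 8  (cmp 4,8)
JLT top: taken
ADD R0, R2 → R0=16+4=20
ADD R5, R0 → R5=32+20=52
ADD R0, R2 → R0=20+4=24
ADD R2, 1 → R2=4+1=5
CMP R2, 8  (cmp 5,8)
JLT top: taken
ADD R0, R2 → R0=24+5=29
ADD R5, R0 → R5=52+29=81
ADD R0, R2 → R0=29+5=34
ADD R2, 1 → R2=5+1=6
CMP R2, 8  (cmp 6,8)
JLT top: taken
ADD R0, R2 → R0=34+6=40
ADD R5, R0 → R5=81+40=121
ADD R0, R2 → R0=40+6=46
ADD R2, 1 → R2=6+1=7
CMP R2, 8  (cmp 7,8)
JLT top: taken
ADD R0, R2 → R0=46+7=53
ADD R5, R0 → R5=121+53=174
ADD R0, R2 → R0=53+7=60
ADD R2, 1 → R2=7+1=8
CMP R2, 8  (cmp 8,8)
JLT top: not taken
SHR R5, 2 → R5=174>>2=43
halt.
Total executed instructions: 41.

41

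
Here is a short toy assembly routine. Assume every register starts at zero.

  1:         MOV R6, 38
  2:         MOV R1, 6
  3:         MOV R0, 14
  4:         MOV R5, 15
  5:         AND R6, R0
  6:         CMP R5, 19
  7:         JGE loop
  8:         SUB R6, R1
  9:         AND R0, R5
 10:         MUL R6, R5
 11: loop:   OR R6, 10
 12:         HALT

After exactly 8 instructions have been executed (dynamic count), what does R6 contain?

0

R6=38
R1=6
R0=14
R5=15
R6=38&14=6
CMP R5, 19  (cmp 15,19)
JGE loop: not taken
R6=6-6=0
After step 8: R6 = 0.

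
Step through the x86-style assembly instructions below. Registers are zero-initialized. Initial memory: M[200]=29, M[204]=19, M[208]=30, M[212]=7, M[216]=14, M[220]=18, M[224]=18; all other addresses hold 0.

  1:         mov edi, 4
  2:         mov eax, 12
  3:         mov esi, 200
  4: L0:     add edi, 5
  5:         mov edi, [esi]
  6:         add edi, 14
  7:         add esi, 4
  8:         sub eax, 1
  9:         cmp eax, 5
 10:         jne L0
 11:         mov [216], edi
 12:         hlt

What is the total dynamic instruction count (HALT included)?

54

mov edi, 4 → edi=4
mov eax, 12 → eax=12
mov esi, 200 → esi=200
add edi, 5 → edi=4+5=9
mov edi, [esi] → edi=M[200]=29
add edi, 14 → edi=29+14=43
add esi, 4 → esi=200+4=204
sub eax, 1 → eax=12-1=11
cmp eax, 5  (cmp 11,5)
jne L0: taken
add edi, 5 → edi=43+5=48
mov edi, [esi] → edi=M[204]=19
add edi, 14 → edi=19+14=33
add esi, 4 → esi=204+4=208
sub eax, 1 → eax=11-1=10
cmp eax, 5  (cmp 10,5)
jne L0: taken
add edi, 5 → edi=33+5=38
mov edi, [esi] → edi=M[208]=30
add edi, 14 → edi=30+14=44
add esi, 4 → esi=208+4=212
sub eax, 1 → eax=10-1=9
cmp eax, 5  (cmp 9,5)
jne L0: taken
add edi, 5 → edi=44+5=49
mov edi, [esi] → edi=M[212]=7
add edi, 14 → edi=7+14=21
add esi, 4 → esi=212+4=216
sub eax, 1 → eax=9-1=8
cmp eax, 5  (cmp 8,5)
jne L0: taken
add edi, 5 → edi=21+5=26
mov edi, [esi] → edi=M[216]=14
add edi, 14 → edi=14+14=28
add esi, 4 → esi=216+4=220
sub eax, 1 → eax=8-1=7
cmp eax, 5  (cmp 7,5)
jne L0: taken
add edi, 5 → edi=28+5=33
mov edi, [esi] → edi=M[220]=18
add edi, 14 → edi=18+14=32
add esi, 4 → esi=220+4=224
sub eax, 1 → eax=7-1=6
cmp eax, 5  (cmp 6,5)
jne L0: taken
add edi, 5 → edi=32+5=37
mov edi, [esi] → edi=M[224]=18
add edi, 14 → edi=18+14=32
add esi, 4 → esi=224+4=228
sub eax, 1 → eax=6-1=5
cmp eax, 5  (cmp 5,5)
jne L0: not taken
mov [216], edi → M[216]=32
halt.
Total executed instructions: 54.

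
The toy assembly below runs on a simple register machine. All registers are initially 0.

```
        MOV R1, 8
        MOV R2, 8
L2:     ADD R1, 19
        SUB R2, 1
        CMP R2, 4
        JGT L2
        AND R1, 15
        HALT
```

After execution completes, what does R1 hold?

4

after MOV R1, 8: R1=8
after MOV R2, 8: R2=8
after ADD R1, 19: R1=8+19=27
after SUB R2, 1: R2=8-1=7
CMP R2, 4  (cmp 7,4)
JGT L2: taken
after ADD R1, 19: R1=27+19=46
after SUB R2, 1: R2=7-1=6
CMP R2, 4  (cmp 6,4)
JGT L2: taken
after ADD R1, 19: R1=46+19=65
after SUB R2, 1: R2=6-1=5
CMP R2, 4  (cmp 5,4)
JGT L2: taken
after ADD R1, 19: R1=65+19=84
after SUB R2, 1: R2=5-1=4
CMP R2, 4  (cmp 4,4)
JGT L2: not taken
after AND R1, 15: R1=84&15=4
halt.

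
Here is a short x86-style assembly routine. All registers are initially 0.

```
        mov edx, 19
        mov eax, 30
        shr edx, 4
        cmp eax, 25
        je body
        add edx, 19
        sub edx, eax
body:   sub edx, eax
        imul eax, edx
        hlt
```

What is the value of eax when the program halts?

edx=19
eax=30
edx=19>>4=1
cmp eax, 25  (cmp 30,25)
je body: not taken
edx=1+19=20
edx=20-30=-10
edx=(-10)-30=-40
eax=30*(-40)=-1200
halt.

-1200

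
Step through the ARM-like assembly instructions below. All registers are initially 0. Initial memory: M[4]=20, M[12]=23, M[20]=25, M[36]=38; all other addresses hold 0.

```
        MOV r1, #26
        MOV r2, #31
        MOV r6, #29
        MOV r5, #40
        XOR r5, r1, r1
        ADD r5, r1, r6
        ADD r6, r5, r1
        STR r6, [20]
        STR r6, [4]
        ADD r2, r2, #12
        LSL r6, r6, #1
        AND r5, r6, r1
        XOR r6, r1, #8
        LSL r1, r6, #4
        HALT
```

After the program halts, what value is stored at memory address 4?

MOV r1, #26 → r1=26
MOV r2, #31 → r2=31
MOV r6, #29 → r6=29
MOV r5, #40 → r5=40
XOR r5, r1, r1 → r5=26^26=0
ADD r5, r1, r6 → r5=26+29=55
ADD r6, r5, r1 → r6=55+26=81
STR r6, [20] → M[20]=81
STR r6, [4] → M[4]=81
ADD r2, r2, #12 → r2=31+12=43
LSL r6, r6, #1 → r6=81<<1=162
AND r5, r6, r1 → r5=162&26=2
XOR r6, r1, #8 → r6=26^8=18
LSL r1, r6, #4 → r1=18<<4=288
halt.

81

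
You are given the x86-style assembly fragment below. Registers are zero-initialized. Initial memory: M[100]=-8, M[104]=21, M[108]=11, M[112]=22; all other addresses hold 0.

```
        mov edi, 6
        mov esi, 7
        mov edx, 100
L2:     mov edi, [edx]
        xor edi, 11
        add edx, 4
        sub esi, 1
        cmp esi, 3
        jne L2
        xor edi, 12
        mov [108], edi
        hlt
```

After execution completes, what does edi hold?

edi=6
esi=7
edx=100
edi=M[100]=-8
edi=(-8)^11=-13
edx=100+4=104
esi=7-1=6
cmp esi, 3  (cmp 6,3)
jne L2: taken
edi=M[104]=21
edi=21^11=30
edx=104+4=108
esi=6-1=5
cmp esi, 3  (cmp 5,3)
jne L2: taken
edi=M[108]=11
edi=11^11=0
edx=108+4=112
esi=5-1=4
cmp esi, 3  (cmp 4,3)
jne L2: taken
edi=M[112]=22
edi=22^11=29
edx=112+4=116
esi=4-1=3
cmp esi, 3  (cmp 3,3)
jne L2: not taken
edi=29^12=17
mov [108], edi → M[108]=17
halt.

17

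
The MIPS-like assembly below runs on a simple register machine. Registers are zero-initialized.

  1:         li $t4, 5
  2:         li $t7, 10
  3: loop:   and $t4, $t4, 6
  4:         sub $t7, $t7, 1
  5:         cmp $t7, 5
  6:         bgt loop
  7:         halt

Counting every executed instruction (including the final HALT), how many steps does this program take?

after li $t4, 5: $t4=5
after li $t7, 10: $t7=10
after and $t4, $t4, 6: $t4=5&6=4
after sub $t7, $t7, 1: $t7=10-1=9
cmp $t7, 5  (cmp 9,5)
bgt loop: taken
after and $t4, $t4, 6: $t4=4&6=4
after sub $t7, $t7, 1: $t7=9-1=8
cmp $t7, 5  (cmp 8,5)
bgt loop: taken
after and $t4, $t4, 6: $t4=4&6=4
after sub $t7, $t7, 1: $t7=8-1=7
cmp $t7, 5  (cmp 7,5)
bgt loop: taken
after and $t4, $t4, 6: $t4=4&6=4
after sub $t7, $t7, 1: $t7=7-1=6
cmp $t7, 5  (cmp 6,5)
bgt loop: taken
after and $t4, $t4, 6: $t4=4&6=4
after sub $t7, $t7, 1: $t7=6-1=5
cmp $t7, 5  (cmp 5,5)
bgt loop: not taken
halt.
Total executed instructions: 23.

23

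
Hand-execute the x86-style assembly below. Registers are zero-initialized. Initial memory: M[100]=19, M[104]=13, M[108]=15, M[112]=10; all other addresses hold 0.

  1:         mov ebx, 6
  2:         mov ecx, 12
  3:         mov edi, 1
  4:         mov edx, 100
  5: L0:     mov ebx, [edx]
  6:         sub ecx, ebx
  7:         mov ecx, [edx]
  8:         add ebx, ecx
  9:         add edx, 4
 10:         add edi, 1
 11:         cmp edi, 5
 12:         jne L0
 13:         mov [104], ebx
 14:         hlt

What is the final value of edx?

116

after mov ebx, 6: ebx=6
after mov ecx, 12: ecx=12
after mov edi, 1: edi=1
after mov edx, 100: edx=100
after mov ebx, [edx]: ebx=M[100]=19
after sub ecx, ebx: ecx=12-19=-7
after mov ecx, [edx]: ecx=M[100]=19
after add ebx, ecx: ebx=19+19=38
after add edx, 4: edx=100+4=104
after add edi, 1: edi=1+1=2
cmp edi, 5  (cmp 2,5)
jne L0: taken
after mov ebx, [edx]: ebx=M[104]=13
after sub ecx, ebx: ecx=19-13=6
after mov ecx, [edx]: ecx=M[104]=13
after add ebx, ecx: ebx=13+13=26
after add edx, 4: edx=104+4=108
after add edi, 1: edi=2+1=3
cmp edi, 5  (cmp 3,5)
jne L0: taken
after mov ebx, [edx]: ebx=M[108]=15
after sub ecx, ebx: ecx=13-15=-2
after mov ecx, [edx]: ecx=M[108]=15
after add ebx, ecx: ebx=15+15=30
after add edx, 4: edx=108+4=112
after add edi, 1: edi=3+1=4
cmp edi, 5  (cmp 4,5)
jne L0: taken
after mov ebx, [edx]: ebx=M[112]=10
after sub ecx, ebx: ecx=15-10=5
after mov ecx, [edx]: ecx=M[112]=10
after add ebx, ecx: ebx=10+10=20
after add edx, 4: edx=112+4=116
after add edi, 1: edi=4+1=5
cmp edi, 5  (cmp 5,5)
jne L0: not taken
mov [104], ebx → M[104]=20
halt.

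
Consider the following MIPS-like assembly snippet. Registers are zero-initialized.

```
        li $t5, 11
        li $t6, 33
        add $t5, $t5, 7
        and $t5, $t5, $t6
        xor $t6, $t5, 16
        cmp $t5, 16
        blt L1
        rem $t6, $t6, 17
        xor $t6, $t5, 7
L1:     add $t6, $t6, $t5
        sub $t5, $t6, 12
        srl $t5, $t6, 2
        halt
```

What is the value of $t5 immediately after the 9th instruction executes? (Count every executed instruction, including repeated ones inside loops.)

after li $t5, 11: $t5=11
after li $t6, 33: $t6=33
after add $t5, $t5, 7: $t5=11+7=18
after and $t5, $t5, $t6: $t5=18&33=0
after xor $t6, $t5, 16: $t6=0^16=16
cmp $t5, 16  (cmp 0,16)
blt L1: taken
after add $t6, $t6, $t5: $t6=16+0=16
after sub $t5, $t6, 12: $t5=16-12=4
After step 9: $t5 = 4.

4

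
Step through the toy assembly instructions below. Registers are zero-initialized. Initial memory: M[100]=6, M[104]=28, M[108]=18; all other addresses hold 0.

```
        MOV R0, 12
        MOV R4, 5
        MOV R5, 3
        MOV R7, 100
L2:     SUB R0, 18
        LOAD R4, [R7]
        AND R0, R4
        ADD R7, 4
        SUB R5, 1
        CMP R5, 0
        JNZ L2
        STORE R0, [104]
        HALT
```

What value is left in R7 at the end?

112

MOV R0, 12 → R0=12
MOV R4, 5 → R4=5
MOV R5, 3 → R5=3
MOV R7, 100 → R7=100
SUB R0, 18 → R0=12-18=-6
LOAD R4, [R7] → R4=M[100]=6
AND R0, R4 → R0=(-6)&6=2
ADD R7, 4 → R7=100+4=104
SUB R5, 1 → R5=3-1=2
CMP R5, 0  (cmp 2,0)
JNZ L2: taken
SUB R0, 18 → R0=2-18=-16
LOAD R4, [R7] → R4=M[104]=28
AND R0, R4 → R0=(-16)&28=16
ADD R7, 4 → R7=104+4=108
SUB R5, 1 → R5=2-1=1
CMP R5, 0  (cmp 1,0)
JNZ L2: taken
SUB R0, 18 → R0=16-18=-2
LOAD R4, [R7] → R4=M[108]=18
AND R0, R4 → R0=(-2)&18=18
ADD R7, 4 → R7=108+4=112
SUB R5, 1 → R5=1-1=0
CMP R5, 0  (cmp 0,0)
JNZ L2: not taken
STORE R0, [104] → M[104]=18
halt.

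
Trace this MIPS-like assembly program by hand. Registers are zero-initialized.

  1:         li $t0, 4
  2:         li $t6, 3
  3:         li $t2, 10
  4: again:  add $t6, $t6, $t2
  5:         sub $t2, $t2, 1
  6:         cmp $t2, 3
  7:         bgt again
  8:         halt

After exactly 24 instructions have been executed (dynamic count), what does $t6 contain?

li $t0, 4 → $t0=4
li $t6, 3 → $t6=3
li $t2, 10 → $t2=10
add $t6, $t6, $t2 → $t6=3+10=13
sub $t2, $t2, 1 → $t2=10-1=9
cmp $t2, 3  (cmp 9,3)
bgt again: taken
add $t6, $t6, $t2 → $t6=13+9=22
sub $t2, $t2, 1 → $t2=9-1=8
cmp $t2, 3  (cmp 8,3)
bgt again: taken
add $t6, $t6, $t2 → $t6=22+8=30
sub $t2, $t2, 1 → $t2=8-1=7
cmp $t2, 3  (cmp 7,3)
bgt again: taken
add $t6, $t6, $t2 → $t6=30+7=37
sub $t2, $t2, 1 → $t2=7-1=6
cmp $t2, 3  (cmp 6,3)
bgt again: taken
add $t6, $t6, $t2 → $t6=37+6=43
sub $t2, $t2, 1 → $t2=6-1=5
cmp $t2, 3  (cmp 5,3)
bgt again: taken
add $t6, $t6, $t2 → $t6=43+5=48
After step 24: $t6 = 48.

48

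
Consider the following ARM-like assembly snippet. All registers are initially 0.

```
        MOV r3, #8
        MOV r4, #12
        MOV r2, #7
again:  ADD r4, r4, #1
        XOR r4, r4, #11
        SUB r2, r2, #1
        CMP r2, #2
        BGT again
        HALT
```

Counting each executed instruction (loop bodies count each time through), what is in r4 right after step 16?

after MOV r3, #8: r3=8
after MOV r4, #12: r4=12
after MOV r2, #7: r2=7
after ADD r4, r4, #1: r4=12+1=13
after XOR r4, r4, #11: r4=13^11=6
after SUB r2, r2, #1: r2=7-1=6
CMP r2, #2  (cmp 6,2)
BGT again: taken
after ADD r4, r4, #1: r4=6+1=7
after XOR r4, r4, #11: r4=7^11=12
after SUB r2, r2, #1: r2=6-1=5
CMP r2, #2  (cmp 5,2)
BGT again: taken
after ADD r4, r4, #1: r4=12+1=13
after XOR r4, r4, #11: r4=13^11=6
after SUB r2, r2, #1: r2=5-1=4
After step 16: r4 = 6.

6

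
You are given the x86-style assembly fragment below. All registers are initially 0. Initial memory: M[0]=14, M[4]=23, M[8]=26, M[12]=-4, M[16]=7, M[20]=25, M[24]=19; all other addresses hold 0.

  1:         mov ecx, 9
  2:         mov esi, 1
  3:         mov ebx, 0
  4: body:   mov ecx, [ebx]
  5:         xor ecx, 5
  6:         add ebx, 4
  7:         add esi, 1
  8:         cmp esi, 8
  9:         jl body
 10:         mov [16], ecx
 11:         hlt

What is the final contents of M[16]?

ecx=9
esi=1
ebx=0
ecx=M[0]=14
ecx=14^5=11
ebx=0+4=4
esi=1+1=2
cmp esi, 8  (cmp 2,8)
jl body: taken
ecx=M[4]=23
ecx=23^5=18
ebx=4+4=8
esi=2+1=3
cmp esi, 8  (cmp 3,8)
jl body: taken
ecx=M[8]=26
ecx=26^5=31
ebx=8+4=12
esi=3+1=4
cmp esi, 8  (cmp 4,8)
jl body: taken
ecx=M[12]=-4
ecx=(-4)^5=-7
ebx=12+4=16
esi=4+1=5
cmp esi, 8  (cmp 5,8)
jl body: taken
ecx=M[16]=7
ecx=7^5=2
ebx=16+4=20
esi=5+1=6
cmp esi, 8  (cmp 6,8)
jl body: taken
ecx=M[20]=25
ecx=25^5=28
ebx=20+4=24
esi=6+1=7
cmp esi, 8  (cmp 7,8)
jl body: taken
ecx=M[24]=19
ecx=19^5=22
ebx=24+4=28
esi=7+1=8
cmp esi, 8  (cmp 8,8)
jl body: not taken
mov [16], ecx → M[16]=22
halt.

22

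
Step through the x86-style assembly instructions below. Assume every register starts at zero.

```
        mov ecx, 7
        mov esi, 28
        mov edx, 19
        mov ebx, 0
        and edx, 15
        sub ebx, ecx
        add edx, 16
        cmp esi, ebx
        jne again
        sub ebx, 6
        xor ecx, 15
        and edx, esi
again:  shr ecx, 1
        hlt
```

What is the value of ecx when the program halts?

mov ecx, 7 → ecx=7
mov esi, 28 → esi=28
mov edx, 19 → edx=19
mov ebx, 0 → ebx=0
and edx, 15 → edx=19&15=3
sub ebx, ecx → ebx=0-7=-7
add edx, 16 → edx=3+16=19
cmp esi, ebx  (cmp 28,-7)
jne again: taken
shr ecx, 1 → ecx=7>>1=3
halt.

3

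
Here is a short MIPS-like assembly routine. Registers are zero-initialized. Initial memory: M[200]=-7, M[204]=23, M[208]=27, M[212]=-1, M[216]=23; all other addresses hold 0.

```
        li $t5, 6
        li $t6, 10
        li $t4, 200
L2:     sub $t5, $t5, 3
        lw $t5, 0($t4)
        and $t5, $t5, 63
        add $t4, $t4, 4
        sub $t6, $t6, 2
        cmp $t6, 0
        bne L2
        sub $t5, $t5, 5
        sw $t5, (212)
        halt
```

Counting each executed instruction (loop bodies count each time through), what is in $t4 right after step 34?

li $t5, 6 → $t5=6
li $t6, 10 → $t6=10
li $t4, 200 → $t4=200
sub $t5, $t5, 3 → $t5=6-3=3
lw $t5, 0($t4) → $t5=M[200]=-7
and $t5, $t5, 63 → $t5=(-7)&63=57
add $t4, $t4, 4 → $t4=200+4=204
sub $t6, $t6, 2 → $t6=10-2=8
cmp $t6, 0  (cmp 8,0)
bne L2: taken
sub $t5, $t5, 3 → $t5=57-3=54
lw $t5, 0($t4) → $t5=M[204]=23
and $t5, $t5, 63 → $t5=23&63=23
add $t4, $t4, 4 → $t4=204+4=208
sub $t6, $t6, 2 → $t6=8-2=6
cmp $t6, 0  (cmp 6,0)
bne L2: taken
sub $t5, $t5, 3 → $t5=23-3=20
lw $t5, 0($t4) → $t5=M[208]=27
and $t5, $t5, 63 → $t5=27&63=27
add $t4, $t4, 4 → $t4=208+4=212
sub $t6, $t6, 2 → $t6=6-2=4
cmp $t6, 0  (cmp 4,0)
bne L2: taken
sub $t5, $t5, 3 → $t5=27-3=24
lw $t5, 0($t4) → $t5=M[212]=-1
and $t5, $t5, 63 → $t5=(-1)&63=63
add $t4, $t4, 4 → $t4=212+4=216
sub $t6, $t6, 2 → $t6=4-2=2
cmp $t6, 0  (cmp 2,0)
bne L2: taken
sub $t5, $t5, 3 → $t5=63-3=60
lw $t5, 0($t4) → $t5=M[216]=23
and $t5, $t5, 63 → $t5=23&63=23
After step 34: $t4 = 216.

216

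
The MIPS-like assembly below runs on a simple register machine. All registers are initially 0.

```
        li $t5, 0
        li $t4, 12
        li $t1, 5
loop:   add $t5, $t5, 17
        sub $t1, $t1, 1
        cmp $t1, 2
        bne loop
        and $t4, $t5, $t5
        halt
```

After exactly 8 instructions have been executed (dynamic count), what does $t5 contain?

li $t5, 0 → $t5=0
li $t4, 12 → $t4=12
li $t1, 5 → $t1=5
add $t5, $t5, 17 → $t5=0+17=17
sub $t1, $t1, 1 → $t1=5-1=4
cmp $t1, 2  (cmp 4,2)
bne loop: taken
add $t5, $t5, 17 → $t5=17+17=34
After step 8: $t5 = 34.

34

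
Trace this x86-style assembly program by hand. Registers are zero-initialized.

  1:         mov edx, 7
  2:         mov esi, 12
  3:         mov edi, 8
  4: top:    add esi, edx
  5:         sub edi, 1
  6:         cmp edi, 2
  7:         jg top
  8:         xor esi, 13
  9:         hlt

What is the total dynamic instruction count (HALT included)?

mov edx, 7 → edx=7
mov esi, 12 → esi=12
mov edi, 8 → edi=8
add esi, edx → esi=12+7=19
sub edi, 1 → edi=8-1=7
cmp edi, 2  (cmp 7,2)
jg top: taken
add esi, edx → esi=19+7=26
sub edi, 1 → edi=7-1=6
cmp edi, 2  (cmp 6,2)
jg top: taken
add esi, edx → esi=26+7=33
sub edi, 1 → edi=6-1=5
cmp edi, 2  (cmp 5,2)
jg top: taken
add esi, edx → esi=33+7=40
sub edi, 1 → edi=5-1=4
cmp edi, 2  (cmp 4,2)
jg top: taken
add esi, edx → esi=40+7=47
sub edi, 1 → edi=4-1=3
cmp edi, 2  (cmp 3,2)
jg top: taken
add esi, edx → esi=47+7=54
sub edi, 1 → edi=3-1=2
cmp edi, 2  (cmp 2,2)
jg top: not taken
xor esi, 13 → esi=54^13=59
halt.
Total executed instructions: 29.

29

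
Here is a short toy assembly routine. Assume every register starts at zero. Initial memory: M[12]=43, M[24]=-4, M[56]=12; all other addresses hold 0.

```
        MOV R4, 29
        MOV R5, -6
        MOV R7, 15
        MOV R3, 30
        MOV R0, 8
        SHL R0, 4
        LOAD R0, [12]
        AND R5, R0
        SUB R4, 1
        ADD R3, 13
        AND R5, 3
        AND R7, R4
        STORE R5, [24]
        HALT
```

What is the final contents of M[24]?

R4=29
R5=-6
R7=15
R3=30
R0=8
R0=8<<4=128
R0=M[12]=43
R5=(-6)&43=42
R4=29-1=28
R3=30+13=43
R5=42&3=2
R7=15&28=12
STORE R5, [24] → M[24]=2
halt.

2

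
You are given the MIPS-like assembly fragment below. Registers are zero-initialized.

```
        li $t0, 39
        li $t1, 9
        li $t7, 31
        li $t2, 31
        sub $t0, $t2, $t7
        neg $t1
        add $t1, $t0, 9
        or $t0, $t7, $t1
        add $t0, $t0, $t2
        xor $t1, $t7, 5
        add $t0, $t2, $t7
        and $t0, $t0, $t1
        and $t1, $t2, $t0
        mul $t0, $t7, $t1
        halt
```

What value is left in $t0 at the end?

806

$t0=39
$t1=9
$t7=31
$t2=31
$t0=31-31=0
$t1=-(9)=-9
$t1=0+9=9
$t0=31|9=31
$t0=31+31=62
$t1=31^5=26
$t0=31+31=62
$t0=62&26=26
$t1=31&26=26
$t0=31*26=806
halt.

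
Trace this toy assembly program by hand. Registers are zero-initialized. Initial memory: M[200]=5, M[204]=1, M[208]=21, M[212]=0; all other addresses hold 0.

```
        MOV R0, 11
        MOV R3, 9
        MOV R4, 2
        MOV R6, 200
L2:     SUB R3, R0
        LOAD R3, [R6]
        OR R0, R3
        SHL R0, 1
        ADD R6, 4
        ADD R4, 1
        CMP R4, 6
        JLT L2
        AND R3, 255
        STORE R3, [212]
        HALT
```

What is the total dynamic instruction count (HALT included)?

after MOV R0, 11: R0=11
after MOV R3, 9: R3=9
after MOV R4, 2: R4=2
after MOV R6, 200: R6=200
after SUB R3, R0: R3=9-11=-2
after LOAD R3, [R6]: R3=M[200]=5
after OR R0, R3: R0=11|5=15
after SHL R0, 1: R0=15<<1=30
after ADD R6, 4: R6=200+4=204
after ADD R4, 1: R4=2+1=3
CMP R4, 6  (cmp 3,6)
JLT L2: taken
after SUB R3, R0: R3=5-30=-25
after LOAD R3, [R6]: R3=M[204]=1
after OR R0, R3: R0=30|1=31
after SHL R0, 1: R0=31<<1=62
after ADD R6, 4: R6=204+4=208
after ADD R4, 1: R4=3+1=4
CMP R4, 6  (cmp 4,6)
JLT L2: taken
after SUB R3, R0: R3=1-62=-61
after LOAD R3, [R6]: R3=M[208]=21
after OR R0, R3: R0=62|21=63
after SHL R0, 1: R0=63<<1=126
after ADD R6, 4: R6=208+4=212
after ADD R4, 1: R4=4+1=5
CMP R4, 6  (cmp 5,6)
JLT L2: taken
after SUB R3, R0: R3=21-126=-105
after LOAD R3, [R6]: R3=M[212]=0
after OR R0, R3: R0=126|0=126
after SHL R0, 1: R0=126<<1=252
after ADD R6, 4: R6=212+4=216
after ADD R4, 1: R4=5+1=6
CMP R4, 6  (cmp 6,6)
JLT L2: not taken
after AND R3, 255: R3=0&255=0
STORE R3, [212] → M[212]=0
halt.
Total executed instructions: 39.

39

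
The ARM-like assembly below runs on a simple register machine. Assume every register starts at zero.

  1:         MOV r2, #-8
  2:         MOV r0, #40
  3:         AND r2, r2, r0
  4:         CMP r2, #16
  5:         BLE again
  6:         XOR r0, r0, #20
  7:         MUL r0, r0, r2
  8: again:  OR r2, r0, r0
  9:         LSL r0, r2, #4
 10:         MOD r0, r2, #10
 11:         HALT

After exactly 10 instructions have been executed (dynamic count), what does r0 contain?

0

MOV r2, #-8 → r2=-8
MOV r0, #40 → r0=40
AND r2, r2, r0 → r2=(-8)&40=40
CMP r2, #16  (cmp 40,16)
BLE again: not taken
XOR r0, r0, #20 → r0=40^20=60
MUL r0, r0, r2 → r0=60*40=2400
OR r2, r0, r0 → r2=2400|2400=2400
LSL r0, r2, #4 → r0=2400<<4=38400
MOD r0, r2, #10 → r0=2400%10=0
After step 10: r0 = 0.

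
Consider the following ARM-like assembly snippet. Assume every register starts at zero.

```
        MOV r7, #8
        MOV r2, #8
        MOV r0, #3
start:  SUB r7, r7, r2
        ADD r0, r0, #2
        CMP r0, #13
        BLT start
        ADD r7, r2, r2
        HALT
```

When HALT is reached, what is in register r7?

16

after MOV r7, #8: r7=8
after MOV r2, #8: r2=8
after MOV r0, #3: r0=3
after SUB r7, r7, r2: r7=8-8=0
after ADD r0, r0, #2: r0=3+2=5
CMP r0, #13  (cmp 5,13)
BLT start: taken
after SUB r7, r7, r2: r7=0-8=-8
after ADD r0, r0, #2: r0=5+2=7
CMP r0, #13  (cmp 7,13)
BLT start: taken
after SUB r7, r7, r2: r7=(-8)-8=-16
after ADD r0, r0, #2: r0=7+2=9
CMP r0, #13  (cmp 9,13)
BLT start: taken
after SUB r7, r7, r2: r7=(-16)-8=-24
after ADD r0, r0, #2: r0=9+2=11
CMP r0, #13  (cmp 11,13)
BLT start: taken
after SUB r7, r7, r2: r7=(-24)-8=-32
after ADD r0, r0, #2: r0=11+2=13
CMP r0, #13  (cmp 13,13)
BLT start: not taken
after ADD r7, r2, r2: r7=8+8=16
halt.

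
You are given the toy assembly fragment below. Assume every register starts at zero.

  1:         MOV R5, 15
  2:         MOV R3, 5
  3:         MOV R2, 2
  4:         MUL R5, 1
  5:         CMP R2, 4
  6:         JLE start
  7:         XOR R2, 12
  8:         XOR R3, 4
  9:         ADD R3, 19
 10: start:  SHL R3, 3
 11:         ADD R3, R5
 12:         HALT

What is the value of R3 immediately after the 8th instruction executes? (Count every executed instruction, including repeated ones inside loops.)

55

after MOV R5, 15: R5=15
after MOV R3, 5: R3=5
after MOV R2, 2: R2=2
after MUL R5, 1: R5=15*1=15
CMP R2, 4  (cmp 2,4)
JLE start: taken
after SHL R3, 3: R3=5<<3=40
after ADD R3, R5: R3=40+15=55
After step 8: R3 = 55.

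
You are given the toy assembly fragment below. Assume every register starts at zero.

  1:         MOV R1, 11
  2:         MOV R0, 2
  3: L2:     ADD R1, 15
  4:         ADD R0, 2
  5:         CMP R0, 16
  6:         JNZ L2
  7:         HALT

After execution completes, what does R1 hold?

116

MOV R1, 11 → R1=11
MOV R0, 2 → R0=2
ADD R1, 15 → R1=11+15=26
ADD R0, 2 → R0=2+2=4
CMP R0, 16  (cmp 4,16)
JNZ L2: taken
ADD R1, 15 → R1=26+15=41
ADD R0, 2 → R0=4+2=6
CMP R0, 16  (cmp 6,16)
JNZ L2: taken
ADD R1, 15 → R1=41+15=56
ADD R0, 2 → R0=6+2=8
CMP R0, 16  (cmp 8,16)
JNZ L2: taken
ADD R1, 15 → R1=56+15=71
ADD R0, 2 → R0=8+2=10
CMP R0, 16  (cmp 10,16)
JNZ L2: taken
ADD R1, 15 → R1=71+15=86
ADD R0, 2 → R0=10+2=12
CMP R0, 16  (cmp 12,16)
JNZ L2: taken
ADD R1, 15 → R1=86+15=101
ADD R0, 2 → R0=12+2=14
CMP R0, 16  (cmp 14,16)
JNZ L2: taken
ADD R1, 15 → R1=101+15=116
ADD R0, 2 → R0=14+2=16
CMP R0, 16  (cmp 16,16)
JNZ L2: not taken
halt.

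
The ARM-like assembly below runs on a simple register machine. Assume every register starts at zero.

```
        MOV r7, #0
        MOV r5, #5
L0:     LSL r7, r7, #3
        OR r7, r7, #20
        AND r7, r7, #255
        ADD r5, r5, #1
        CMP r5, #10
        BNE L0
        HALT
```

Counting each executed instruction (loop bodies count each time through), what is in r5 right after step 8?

after MOV r7, #0: r7=0
after MOV r5, #5: r5=5
after LSL r7, r7, #3: r7=0<<3=0
after OR r7, r7, #20: r7=0|20=20
after AND r7, r7, #255: r7=20&255=20
after ADD r5, r5, #1: r5=5+1=6
CMP r5, #10  (cmp 6,10)
BNE L0: taken
After step 8: r5 = 6.

6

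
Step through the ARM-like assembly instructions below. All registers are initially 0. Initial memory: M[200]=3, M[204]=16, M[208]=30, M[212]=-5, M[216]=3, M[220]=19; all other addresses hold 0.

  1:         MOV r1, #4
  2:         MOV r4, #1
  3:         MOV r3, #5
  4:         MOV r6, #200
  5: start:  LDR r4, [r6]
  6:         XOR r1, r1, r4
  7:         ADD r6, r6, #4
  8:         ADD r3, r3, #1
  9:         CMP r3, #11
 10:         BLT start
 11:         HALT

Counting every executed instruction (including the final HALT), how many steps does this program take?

41

MOV r1, #4 → r1=4
MOV r4, #1 → r4=1
MOV r3, #5 → r3=5
MOV r6, #200 → r6=200
LDR r4, [r6] → r4=M[200]=3
XOR r1, r1, r4 → r1=4^3=7
ADD r6, r6, #4 → r6=200+4=204
ADD r3, r3, #1 → r3=5+1=6
CMP r3, #11  (cmp 6,11)
BLT start: taken
LDR r4, [r6] → r4=M[204]=16
XOR r1, r1, r4 → r1=7^16=23
ADD r6, r6, #4 → r6=204+4=208
ADD r3, r3, #1 → r3=6+1=7
CMP r3, #11  (cmp 7,11)
BLT start: taken
LDR r4, [r6] → r4=M[208]=30
XOR r1, r1, r4 → r1=23^30=9
ADD r6, r6, #4 → r6=208+4=212
ADD r3, r3, #1 → r3=7+1=8
CMP r3, #11  (cmp 8,11)
BLT start: taken
LDR r4, [r6] → r4=M[212]=-5
XOR r1, r1, r4 → r1=9^(-5)=-14
ADD r6, r6, #4 → r6=212+4=216
ADD r3, r3, #1 → r3=8+1=9
CMP r3, #11  (cmp 9,11)
BLT start: taken
LDR r4, [r6] → r4=M[216]=3
XOR r1, r1, r4 → r1=(-14)^3=-15
ADD r6, r6, #4 → r6=216+4=220
ADD r3, r3, #1 → r3=9+1=10
CMP r3, #11  (cmp 10,11)
BLT start: taken
LDR r4, [r6] → r4=M[220]=19
XOR r1, r1, r4 → r1=(-15)^19=-30
ADD r6, r6, #4 → r6=220+4=224
ADD r3, r3, #1 → r3=10+1=11
CMP r3, #11  (cmp 11,11)
BLT start: not taken
halt.
Total executed instructions: 41.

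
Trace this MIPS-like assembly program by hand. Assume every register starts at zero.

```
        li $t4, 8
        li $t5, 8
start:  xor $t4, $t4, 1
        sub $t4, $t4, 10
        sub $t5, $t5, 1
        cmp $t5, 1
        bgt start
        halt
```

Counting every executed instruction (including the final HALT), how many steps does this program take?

li $t4, 8 → $t4=8
li $t5, 8 → $t5=8
xor $t4, $t4, 1 → $t4=8^1=9
sub $t4, $t4, 10 → $t4=9-10=-1
sub $t5, $t5, 1 → $t5=8-1=7
cmp $t5, 1  (cmp 7,1)
bgt start: taken
xor $t4, $t4, 1 → $t4=(-1)^1=-2
sub $t4, $t4, 10 → $t4=(-2)-10=-12
sub $t5, $t5, 1 → $t5=7-1=6
cmp $t5, 1  (cmp 6,1)
bgt start: taken
xor $t4, $t4, 1 → $t4=(-12)^1=-11
sub $t4, $t4, 10 → $t4=(-11)-10=-21
sub $t5, $t5, 1 → $t5=6-1=5
cmp $t5, 1  (cmp 5,1)
bgt start: taken
xor $t4, $t4, 1 → $t4=(-21)^1=-22
sub $t4, $t4, 10 → $t4=(-22)-10=-32
sub $t5, $t5, 1 → $t5=5-1=4
cmp $t5, 1  (cmp 4,1)
bgt start: taken
xor $t4, $t4, 1 → $t4=(-32)^1=-31
sub $t4, $t4, 10 → $t4=(-31)-10=-41
sub $t5, $t5, 1 → $t5=4-1=3
cmp $t5, 1  (cmp 3,1)
bgt start: taken
xor $t4, $t4, 1 → $t4=(-41)^1=-42
sub $t4, $t4, 10 → $t4=(-42)-10=-52
sub $t5, $t5, 1 → $t5=3-1=2
cmp $t5, 1  (cmp 2,1)
bgt start: taken
xor $t4, $t4, 1 → $t4=(-52)^1=-51
sub $t4, $t4, 10 → $t4=(-51)-10=-61
sub $t5, $t5, 1 → $t5=2-1=1
cmp $t5, 1  (cmp 1,1)
bgt start: not taken
halt.
Total executed instructions: 38.

38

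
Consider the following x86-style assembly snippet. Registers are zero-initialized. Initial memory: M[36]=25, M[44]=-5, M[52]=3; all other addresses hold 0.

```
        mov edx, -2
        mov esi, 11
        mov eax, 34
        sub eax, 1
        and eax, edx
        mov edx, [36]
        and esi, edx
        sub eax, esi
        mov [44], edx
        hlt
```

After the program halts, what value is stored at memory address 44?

25

mov edx, -2 → edx=-2
mov esi, 11 → esi=11
mov eax, 34 → eax=34
sub eax, 1 → eax=34-1=33
and eax, edx → eax=33&(-2)=32
mov edx, [36] → edx=M[36]=25
and esi, edx → esi=11&25=9
sub eax, esi → eax=32-9=23
mov [44], edx → M[44]=25
halt.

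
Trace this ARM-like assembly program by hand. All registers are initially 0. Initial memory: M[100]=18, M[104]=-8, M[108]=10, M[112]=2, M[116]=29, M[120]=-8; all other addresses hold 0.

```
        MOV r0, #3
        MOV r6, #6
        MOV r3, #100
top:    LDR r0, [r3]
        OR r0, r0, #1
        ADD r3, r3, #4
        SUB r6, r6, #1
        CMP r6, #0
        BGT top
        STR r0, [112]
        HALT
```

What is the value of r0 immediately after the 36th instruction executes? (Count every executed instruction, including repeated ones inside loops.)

-7

r0=3
r6=6
r3=100
r0=M[100]=18
r0=18|1=19
r3=100+4=104
r6=6-1=5
CMP r6, #0  (cmp 5,0)
BGT top: taken
r0=M[104]=-8
r0=(-8)|1=-7
r3=104+4=108
r6=5-1=4
CMP r6, #0  (cmp 4,0)
BGT top: taken
r0=M[108]=10
r0=10|1=11
r3=108+4=112
r6=4-1=3
CMP r6, #0  (cmp 3,0)
BGT top: taken
r0=M[112]=2
r0=2|1=3
r3=112+4=116
r6=3-1=2
CMP r6, #0  (cmp 2,0)
BGT top: taken
r0=M[116]=29
r0=29|1=29
r3=116+4=120
r6=2-1=1
CMP r6, #0  (cmp 1,0)
BGT top: taken
r0=M[120]=-8
r0=(-8)|1=-7
r3=120+4=124
After step 36: r0 = -7.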